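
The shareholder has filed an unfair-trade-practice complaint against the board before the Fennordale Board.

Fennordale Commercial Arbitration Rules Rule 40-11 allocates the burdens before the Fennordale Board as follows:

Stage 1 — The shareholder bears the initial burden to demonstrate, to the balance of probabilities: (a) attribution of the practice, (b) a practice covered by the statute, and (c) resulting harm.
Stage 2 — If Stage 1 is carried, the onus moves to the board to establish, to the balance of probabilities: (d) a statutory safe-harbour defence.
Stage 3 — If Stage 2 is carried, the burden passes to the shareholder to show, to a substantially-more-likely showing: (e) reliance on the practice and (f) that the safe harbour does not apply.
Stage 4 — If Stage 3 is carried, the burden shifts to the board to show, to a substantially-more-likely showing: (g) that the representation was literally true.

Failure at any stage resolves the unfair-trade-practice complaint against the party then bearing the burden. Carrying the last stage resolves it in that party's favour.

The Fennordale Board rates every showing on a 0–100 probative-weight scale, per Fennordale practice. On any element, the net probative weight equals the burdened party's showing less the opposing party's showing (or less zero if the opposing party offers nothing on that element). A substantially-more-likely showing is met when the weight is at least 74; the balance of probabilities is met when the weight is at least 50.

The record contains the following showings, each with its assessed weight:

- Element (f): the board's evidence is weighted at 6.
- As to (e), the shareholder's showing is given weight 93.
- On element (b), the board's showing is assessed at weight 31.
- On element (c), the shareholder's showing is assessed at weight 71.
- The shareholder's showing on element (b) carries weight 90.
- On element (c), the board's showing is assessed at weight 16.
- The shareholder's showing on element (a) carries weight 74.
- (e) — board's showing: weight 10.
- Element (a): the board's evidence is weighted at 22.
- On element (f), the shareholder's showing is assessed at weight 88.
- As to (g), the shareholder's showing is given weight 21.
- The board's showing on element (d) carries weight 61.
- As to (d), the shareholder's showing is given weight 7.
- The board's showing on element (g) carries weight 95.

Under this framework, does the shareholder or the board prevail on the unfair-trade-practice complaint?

board

At Stage 1 the shareholder must meet the balance of probabilities (weight is at least 50): on (a) the weight is 74 less the opposing 22 gives net 52, ≥ 50, so (a) meets the standard; on (b) the weight is 90 less the opposing 31 gives net 59, ≥ 50, so (b) meets the standard; on (c) the weight is 71 less the opposing 16 gives net 55, which does reach 50, so (c) meets the standard.
  The shareholder carries Stage 1; the board now bears the burden.
At Stage 2 the board must meet the balance of probabilities (weight is at least 50): on (d) the weight is 61 less the opposing 7 gives net 54, ≥ 50, so (d) meets the standard.
  The board carries Stage 2; the shareholder now bears the burden.
At Stage 3 the shareholder must meet a substantially-more-likely showing (weight is at least 74): on (e) the weight is 93 less the opposing 10 gives net 83, which does reach 74, so (e) meets the standard; on (f) the weight is 88 less the opposing 6 gives net 82, which does reach 74, so (f) meets the standard.
  All elements met. The burden passes to the board.
At Stage 4 the board must meet a substantially-more-likely showing (weight is at least 74): on (g) the weight is 95 less the opposing 21 gives net 74, which does reach 74, so (g) meets the standard.
  The board carries the last stage.
All stages carried — the board prevails.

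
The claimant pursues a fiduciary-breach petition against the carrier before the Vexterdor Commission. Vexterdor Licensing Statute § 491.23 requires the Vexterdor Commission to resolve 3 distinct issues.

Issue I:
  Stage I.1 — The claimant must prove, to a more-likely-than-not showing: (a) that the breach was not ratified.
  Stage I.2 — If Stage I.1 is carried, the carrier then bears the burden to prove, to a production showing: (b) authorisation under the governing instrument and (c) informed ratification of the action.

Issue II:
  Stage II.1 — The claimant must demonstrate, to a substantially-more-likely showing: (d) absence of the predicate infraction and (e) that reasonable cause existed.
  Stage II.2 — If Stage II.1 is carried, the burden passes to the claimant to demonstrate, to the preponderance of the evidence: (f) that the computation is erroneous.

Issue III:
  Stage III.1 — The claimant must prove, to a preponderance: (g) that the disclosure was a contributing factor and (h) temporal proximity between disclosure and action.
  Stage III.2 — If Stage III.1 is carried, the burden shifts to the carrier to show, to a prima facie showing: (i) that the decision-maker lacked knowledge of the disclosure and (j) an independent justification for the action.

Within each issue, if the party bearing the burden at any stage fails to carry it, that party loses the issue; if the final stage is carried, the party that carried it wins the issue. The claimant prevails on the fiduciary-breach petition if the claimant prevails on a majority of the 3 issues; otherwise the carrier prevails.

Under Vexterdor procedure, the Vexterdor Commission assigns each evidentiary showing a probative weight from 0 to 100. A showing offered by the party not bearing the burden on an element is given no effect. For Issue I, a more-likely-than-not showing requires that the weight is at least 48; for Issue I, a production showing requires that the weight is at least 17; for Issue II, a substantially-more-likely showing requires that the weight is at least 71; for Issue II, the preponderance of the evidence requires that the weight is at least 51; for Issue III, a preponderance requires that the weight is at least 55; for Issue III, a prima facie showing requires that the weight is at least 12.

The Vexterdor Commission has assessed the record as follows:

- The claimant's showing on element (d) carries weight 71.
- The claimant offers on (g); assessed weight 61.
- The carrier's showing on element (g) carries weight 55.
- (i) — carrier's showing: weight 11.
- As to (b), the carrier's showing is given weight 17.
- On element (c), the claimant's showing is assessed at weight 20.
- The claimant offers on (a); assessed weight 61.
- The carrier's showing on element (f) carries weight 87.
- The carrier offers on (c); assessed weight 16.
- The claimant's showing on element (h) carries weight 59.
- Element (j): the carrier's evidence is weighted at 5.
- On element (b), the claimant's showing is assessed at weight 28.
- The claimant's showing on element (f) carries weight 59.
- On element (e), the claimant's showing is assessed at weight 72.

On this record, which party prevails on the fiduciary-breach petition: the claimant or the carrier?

claimant

— Issue I —
At Stage I.1 the claimant must meet a more-likely-than-not showing (weight is at least 48): on (a) the weight is 61, which does reach 48, so (a) meets the standard.
  All elements met. The burden passes to the carrier.
At Stage I.2 the carrier must meet a production showing (weight is at least 17): on (b) the weight is 17 (the claimant's 28 is given no effect), ≥ 17, so (b) meets the standard; on (c) the weight is 16 (the claimant's 20 is given no effect), which does not reach 17, so (c) does not meet the standard.
  Not every element is met, so the carrier fails to carry Stage I.2.
The analysis ends at Stage I.2; the claimant prevails on this issue.
— Issue II —
Stage II.1 — burden on claimant; standard: a substantially-more-likely showing (weight is at least 71).
    (d): 71 ≥ 71 [met]
    (e): 72 ≥ 71 [met]
  All elements met. The claimant retains the burden for Stage II.2.
Stage II.2 — burden on claimant; standard: the preponderance of the evidence (weight is at least 51).
    (f): 59 (carrier's 87 disregarded) ≥ 51 [met]
  The claimant carries the last stage.
All stages carried — the claimant prevails on this issue.
— Issue III —
Stage III.1 (claimant, a preponderance, weight is at least 55): (g) 61 (carrier's 55 disregarded) ≥ 55 — meets; (h) 59 ≥ 55 — meets.
  Stage III.1 carried; the burden shifts to the carrier.
Stage III.2 (carrier, a prima facie showing, weight is at least 12): (i) 11 < 12 — fails; (j) 5 < 12 — fails.
  The carrier does not carry Stage III.2.
The analysis ends at Stage III.2; the claimant prevails on this issue.
Per-issue: Issue I → claimant; Issue II → claimant; Issue III → claimant. The claimant must prevail on a majority of issues; overall, the claimant prevails.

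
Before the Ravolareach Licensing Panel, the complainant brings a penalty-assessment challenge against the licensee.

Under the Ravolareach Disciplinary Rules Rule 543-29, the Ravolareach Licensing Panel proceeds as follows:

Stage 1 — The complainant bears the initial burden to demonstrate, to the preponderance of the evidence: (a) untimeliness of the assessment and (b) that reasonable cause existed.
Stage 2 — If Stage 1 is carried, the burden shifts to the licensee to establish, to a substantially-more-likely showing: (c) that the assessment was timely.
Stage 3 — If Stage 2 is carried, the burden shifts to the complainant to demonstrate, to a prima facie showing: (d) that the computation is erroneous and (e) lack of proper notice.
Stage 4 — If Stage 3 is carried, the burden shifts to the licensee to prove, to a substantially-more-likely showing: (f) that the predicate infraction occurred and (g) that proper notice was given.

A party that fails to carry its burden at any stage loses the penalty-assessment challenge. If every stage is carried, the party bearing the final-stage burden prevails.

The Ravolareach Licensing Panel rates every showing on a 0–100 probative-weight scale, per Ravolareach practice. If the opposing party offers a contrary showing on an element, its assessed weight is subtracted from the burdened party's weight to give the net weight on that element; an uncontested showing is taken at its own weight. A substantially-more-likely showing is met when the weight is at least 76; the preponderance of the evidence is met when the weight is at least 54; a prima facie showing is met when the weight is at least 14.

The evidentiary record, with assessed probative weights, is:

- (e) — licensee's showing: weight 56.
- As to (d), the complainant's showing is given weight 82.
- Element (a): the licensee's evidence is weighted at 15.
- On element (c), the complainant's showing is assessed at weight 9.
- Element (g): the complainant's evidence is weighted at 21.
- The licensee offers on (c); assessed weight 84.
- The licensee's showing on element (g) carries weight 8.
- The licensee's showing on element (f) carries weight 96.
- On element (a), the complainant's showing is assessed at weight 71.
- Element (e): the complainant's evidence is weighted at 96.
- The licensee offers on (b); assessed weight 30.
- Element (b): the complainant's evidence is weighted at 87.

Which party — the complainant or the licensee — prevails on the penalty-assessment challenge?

Stage 1 (complainant, the preponderance of the evidence, weight is at least 54): (a) net 71−15=56 ≥ 54 — meets; (b) net 87−30=57 ≥ 54 — meets.
  All elements met. The burden passes to the licensee.
Stage 2 (licensee, a substantially-more-likely showing, weight is at least 76): (c) net 84−9=75 < 76 — fails.
  Not every element is met, so the licensee fails to carry Stage 2.
So the complainant prevails.

complainant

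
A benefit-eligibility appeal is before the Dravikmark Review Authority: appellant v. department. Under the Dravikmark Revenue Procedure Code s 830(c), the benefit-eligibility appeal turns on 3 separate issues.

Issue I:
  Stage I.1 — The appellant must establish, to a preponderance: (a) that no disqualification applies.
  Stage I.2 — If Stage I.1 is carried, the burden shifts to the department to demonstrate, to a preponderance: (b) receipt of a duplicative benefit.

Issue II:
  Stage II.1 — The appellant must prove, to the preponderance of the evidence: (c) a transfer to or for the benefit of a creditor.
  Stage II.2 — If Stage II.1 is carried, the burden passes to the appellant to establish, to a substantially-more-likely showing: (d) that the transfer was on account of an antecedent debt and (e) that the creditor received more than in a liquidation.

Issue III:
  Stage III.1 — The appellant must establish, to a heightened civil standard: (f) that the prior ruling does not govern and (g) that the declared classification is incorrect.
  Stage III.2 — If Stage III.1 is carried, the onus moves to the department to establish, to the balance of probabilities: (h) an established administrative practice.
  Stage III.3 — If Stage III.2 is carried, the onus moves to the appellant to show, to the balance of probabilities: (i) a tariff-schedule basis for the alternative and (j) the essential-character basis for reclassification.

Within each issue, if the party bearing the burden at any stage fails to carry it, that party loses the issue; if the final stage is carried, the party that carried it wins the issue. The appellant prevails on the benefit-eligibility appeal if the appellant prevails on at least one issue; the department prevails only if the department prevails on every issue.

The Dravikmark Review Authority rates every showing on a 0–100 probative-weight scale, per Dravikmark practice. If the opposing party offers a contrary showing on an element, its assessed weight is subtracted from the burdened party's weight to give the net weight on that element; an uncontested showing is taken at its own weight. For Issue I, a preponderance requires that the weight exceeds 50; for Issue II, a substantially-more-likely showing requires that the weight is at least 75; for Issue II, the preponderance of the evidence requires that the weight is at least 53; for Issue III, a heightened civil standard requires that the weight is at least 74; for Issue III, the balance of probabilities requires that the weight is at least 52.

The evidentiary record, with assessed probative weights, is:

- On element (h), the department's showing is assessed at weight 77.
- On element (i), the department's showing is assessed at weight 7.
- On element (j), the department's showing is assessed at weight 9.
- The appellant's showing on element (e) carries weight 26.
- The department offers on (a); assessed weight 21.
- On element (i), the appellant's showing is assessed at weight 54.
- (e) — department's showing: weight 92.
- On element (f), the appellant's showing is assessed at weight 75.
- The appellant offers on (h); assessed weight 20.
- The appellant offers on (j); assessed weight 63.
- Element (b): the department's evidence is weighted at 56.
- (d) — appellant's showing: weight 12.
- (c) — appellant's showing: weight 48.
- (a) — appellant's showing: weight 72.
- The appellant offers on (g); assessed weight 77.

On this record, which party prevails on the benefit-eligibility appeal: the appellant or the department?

— Issue I —
Stage I.1 (appellant, a preponderance, weight exceeds 50): (a) net 72−21=51 > 50 — meets.
  The appellant carries Stage I.1; the department now bears the burden.
Stage I.2 (department, a preponderance, weight exceeds 50): (b) 56 > 50 — meets.
  The department carries the last stage.
With every stage satisfied, the department prevails on this issue.
— Issue II —
Stage II.1 (appellant, the preponderance of the evidence, weight is at least 53): (c) 48 < 53 — fails.
  Stage II.1 not carried; the appellant fails its burden.
So the department prevails on this issue.
— Issue III —
At Stage III.1 the appellant must meet a heightened civil standard (weight is at least 74): on (f) the weight is 75, which does reach 74, so (f) meets the standard; on (g) the weight is 77, which does reach 74, so (g) meets the standard.
  Stage III.1 is satisfied; the onus moves to the department.
At Stage III.2 the department must meet the balance of probabilities (weight is at least 52): on (h) the weight is 77 less the opposing 20 gives net 57, which does reach 52, so (h) meets the standard.
  All elements met. The burden passes to the appellant.
At Stage III.3 the appellant must meet the balance of probabilities (weight is at least 52): on (i) the weight is 54 less the opposing 7 gives net 47, which does not reach 52, so (i) does not meet the standard; on (j) the weight is 63 less the opposing 9 gives net 54, ≥ 52, so (j) meets the standard.
  Stage III.3 not carried; the appellant fails its burden.
The department prevails on this issue.
Per-issue: Issue I → department; Issue II → department; Issue III → department. The appellant must prevail on at least one issue; overall, the department prevails.

department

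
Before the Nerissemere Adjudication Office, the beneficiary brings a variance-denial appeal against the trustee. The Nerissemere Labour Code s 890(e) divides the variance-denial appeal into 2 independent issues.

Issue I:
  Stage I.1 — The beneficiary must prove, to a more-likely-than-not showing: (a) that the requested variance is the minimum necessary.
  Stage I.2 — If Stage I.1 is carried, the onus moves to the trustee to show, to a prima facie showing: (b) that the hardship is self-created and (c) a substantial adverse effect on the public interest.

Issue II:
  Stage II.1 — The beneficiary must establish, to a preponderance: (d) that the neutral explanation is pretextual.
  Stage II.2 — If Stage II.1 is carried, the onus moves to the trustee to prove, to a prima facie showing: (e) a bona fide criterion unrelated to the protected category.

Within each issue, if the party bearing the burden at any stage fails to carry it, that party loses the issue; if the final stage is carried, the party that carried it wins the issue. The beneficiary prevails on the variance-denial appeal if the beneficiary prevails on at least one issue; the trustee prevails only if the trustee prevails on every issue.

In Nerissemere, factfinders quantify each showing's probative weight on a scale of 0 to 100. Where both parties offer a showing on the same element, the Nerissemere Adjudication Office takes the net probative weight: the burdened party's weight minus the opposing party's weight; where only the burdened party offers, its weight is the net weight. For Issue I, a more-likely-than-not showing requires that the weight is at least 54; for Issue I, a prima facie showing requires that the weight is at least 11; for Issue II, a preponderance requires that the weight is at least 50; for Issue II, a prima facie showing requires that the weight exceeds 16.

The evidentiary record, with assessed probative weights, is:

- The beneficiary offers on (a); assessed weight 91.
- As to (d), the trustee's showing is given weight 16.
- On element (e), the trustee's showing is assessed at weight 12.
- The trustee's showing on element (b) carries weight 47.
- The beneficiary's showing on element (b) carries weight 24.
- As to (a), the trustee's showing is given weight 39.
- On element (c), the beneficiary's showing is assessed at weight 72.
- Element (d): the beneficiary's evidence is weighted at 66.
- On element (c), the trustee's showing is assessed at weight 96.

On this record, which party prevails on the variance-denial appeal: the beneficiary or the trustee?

— Issue I —
Stage I.1 — burden on beneficiary; standard: a more-likely-than-not showing (weight is at least 54).
    (a): 91 − 39 = 52 < 54 [not met]
  Stage I.1 not carried; the beneficiary fails its burden.
So the trustee prevails on this issue.
— Issue II —
Stage II.1 — burden on beneficiary; standard: a preponderance (weight is at least 50).
    (d): 66 − 16 = 50 ≥ 50 [met]
  Stage II.1 is satisfied; the onus moves to the trustee.
Stage II.2 — burden on trustee; standard: a prima facie showing (weight exceeds 16).
    (e): 12 ≤ 16 [not met]
  Not every element is met, so the trustee fails to carry Stage II.2.
The analysis ends at Stage II.2; the beneficiary prevails on this issue.
Per-issue: Issue I → trustee; Issue II → beneficiary. The beneficiary must prevail on at least one issue; overall, the beneficiary prevails.

beneficiary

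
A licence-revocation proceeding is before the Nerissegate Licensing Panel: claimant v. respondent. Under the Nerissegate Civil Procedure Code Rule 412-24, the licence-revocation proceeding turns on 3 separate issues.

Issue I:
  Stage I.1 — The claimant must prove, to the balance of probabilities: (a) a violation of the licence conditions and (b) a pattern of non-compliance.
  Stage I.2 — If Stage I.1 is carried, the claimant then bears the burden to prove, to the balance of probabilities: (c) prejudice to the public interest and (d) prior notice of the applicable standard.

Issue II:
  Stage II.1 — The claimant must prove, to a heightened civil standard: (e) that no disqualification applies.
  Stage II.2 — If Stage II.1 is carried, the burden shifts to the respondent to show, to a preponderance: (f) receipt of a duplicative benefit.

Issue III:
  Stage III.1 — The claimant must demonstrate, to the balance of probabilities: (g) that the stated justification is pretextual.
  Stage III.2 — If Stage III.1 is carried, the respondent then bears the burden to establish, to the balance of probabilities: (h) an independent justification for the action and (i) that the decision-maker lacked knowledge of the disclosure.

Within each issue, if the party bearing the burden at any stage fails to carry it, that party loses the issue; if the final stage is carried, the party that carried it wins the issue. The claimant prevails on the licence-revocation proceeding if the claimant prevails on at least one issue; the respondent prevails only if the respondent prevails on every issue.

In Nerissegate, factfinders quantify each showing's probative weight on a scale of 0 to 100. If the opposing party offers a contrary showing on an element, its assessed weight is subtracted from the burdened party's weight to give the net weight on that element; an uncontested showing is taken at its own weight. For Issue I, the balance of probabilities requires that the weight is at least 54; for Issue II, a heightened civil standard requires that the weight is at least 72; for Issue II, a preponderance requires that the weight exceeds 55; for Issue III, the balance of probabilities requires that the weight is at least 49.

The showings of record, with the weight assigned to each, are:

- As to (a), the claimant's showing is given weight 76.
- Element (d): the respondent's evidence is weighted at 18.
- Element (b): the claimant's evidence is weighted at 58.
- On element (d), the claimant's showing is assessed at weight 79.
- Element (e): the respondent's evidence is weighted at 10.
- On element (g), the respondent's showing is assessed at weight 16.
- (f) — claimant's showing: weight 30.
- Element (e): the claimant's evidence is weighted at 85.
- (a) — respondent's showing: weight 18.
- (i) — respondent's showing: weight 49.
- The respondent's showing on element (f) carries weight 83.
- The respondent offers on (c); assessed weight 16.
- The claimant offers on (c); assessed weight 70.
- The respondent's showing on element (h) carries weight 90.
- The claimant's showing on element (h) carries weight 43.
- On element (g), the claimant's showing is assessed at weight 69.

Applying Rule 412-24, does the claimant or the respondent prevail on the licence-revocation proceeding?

claimant

— Issue I —
Stage I.1 (claimant, the balance of probabilities, weight is at least 54): (a) net 76−18=58 ≥ 54 — meets; (b) 58 ≥ 54 — meets.
  All elements met. The claimant retains the burden for Stage I.2.
Stage I.2 (claimant, the balance of probabilities, weight is at least 54): (c) net 70−16=54 ≥ 54 — meets; (d) net 79−18=61 ≥ 54 — meets.
  The claimant carries the last stage.
With every stage satisfied, the claimant prevails on this issue.
— Issue II —
Stage II.1 — burden on claimant; standard: a heightened civil standard (weight is at least 72).
    (e): 85 − 10 = 75 ≥ 72 [met]
  All elements met. The burden passes to the respondent.
Stage II.2 — burden on respondent; standard: a preponderance (weight exceeds 55).
    (f): 83 − 30 = 53 ≤ 55 [not met]
  The respondent does not carry Stage II.2.
The claimant prevails on this issue.
— Issue III —
Stage III.1 — burden on claimant; standard: the balance of probabilities (weight is at least 49).
    (g): 69 − 16 = 53 ≥ 49 [met]
  Stage III.1 is satisfied; the onus moves to the respondent.
Stage III.2 — burden on respondent; standard: the balance of probabilities (weight is at least 49).
    (h): 90 − 43 = 47 < 49 [not met]
    (i): 49 ≥ 49 [met]
  The respondent does not carry Stage III.2.
The analysis ends at Stage III.2; the claimant prevails on this issue.
Per-issue: Issue I → claimant; Issue II → claimant; Issue III → claimant. The claimant must prevail on at least one issue; overall, the claimant prevails.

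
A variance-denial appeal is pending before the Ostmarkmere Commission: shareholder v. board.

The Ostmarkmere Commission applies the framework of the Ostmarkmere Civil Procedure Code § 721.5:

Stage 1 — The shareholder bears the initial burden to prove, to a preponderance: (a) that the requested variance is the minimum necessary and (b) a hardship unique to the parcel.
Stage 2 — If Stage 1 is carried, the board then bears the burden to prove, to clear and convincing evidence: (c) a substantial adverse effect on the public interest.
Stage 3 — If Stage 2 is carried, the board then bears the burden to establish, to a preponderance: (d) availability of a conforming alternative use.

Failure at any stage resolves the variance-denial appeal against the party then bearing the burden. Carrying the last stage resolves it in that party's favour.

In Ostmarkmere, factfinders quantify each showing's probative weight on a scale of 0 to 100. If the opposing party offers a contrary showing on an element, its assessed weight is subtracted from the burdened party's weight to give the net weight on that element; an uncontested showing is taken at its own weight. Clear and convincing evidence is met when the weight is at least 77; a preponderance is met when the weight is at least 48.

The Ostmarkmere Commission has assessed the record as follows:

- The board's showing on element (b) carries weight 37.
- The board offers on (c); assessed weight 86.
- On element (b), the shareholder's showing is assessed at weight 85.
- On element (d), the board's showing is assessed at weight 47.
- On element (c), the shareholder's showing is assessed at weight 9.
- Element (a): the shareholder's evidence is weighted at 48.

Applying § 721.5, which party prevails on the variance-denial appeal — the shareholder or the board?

At Stage 1 the shareholder must meet a preponderance (weight is at least 48): on (a) the weight is 48, which does reach 48, so (a) meets the standard; on (b) the weight is 85 less the opposing 37 gives net 48, which does reach 48, so (b) meets the standard.
  Stage 1 carried; the burden shifts to the board.
At Stage 2 the board must meet clear and convincing evidence (weight is at least 77): on (c) the weight is 86 less the opposing 9 gives net 77, ≥ 77, so (c) meets the standard.
  Stage 2 carried; the burden remains with the board.
At Stage 3 the board must meet a preponderance (weight is at least 48): on (d) the weight is 47, which does not reach 48, so (d) does not meet the standard.
  Not every element is met, so the board fails to carry Stage 3.
The analysis ends at Stage 3; the shareholder prevails.

shareholder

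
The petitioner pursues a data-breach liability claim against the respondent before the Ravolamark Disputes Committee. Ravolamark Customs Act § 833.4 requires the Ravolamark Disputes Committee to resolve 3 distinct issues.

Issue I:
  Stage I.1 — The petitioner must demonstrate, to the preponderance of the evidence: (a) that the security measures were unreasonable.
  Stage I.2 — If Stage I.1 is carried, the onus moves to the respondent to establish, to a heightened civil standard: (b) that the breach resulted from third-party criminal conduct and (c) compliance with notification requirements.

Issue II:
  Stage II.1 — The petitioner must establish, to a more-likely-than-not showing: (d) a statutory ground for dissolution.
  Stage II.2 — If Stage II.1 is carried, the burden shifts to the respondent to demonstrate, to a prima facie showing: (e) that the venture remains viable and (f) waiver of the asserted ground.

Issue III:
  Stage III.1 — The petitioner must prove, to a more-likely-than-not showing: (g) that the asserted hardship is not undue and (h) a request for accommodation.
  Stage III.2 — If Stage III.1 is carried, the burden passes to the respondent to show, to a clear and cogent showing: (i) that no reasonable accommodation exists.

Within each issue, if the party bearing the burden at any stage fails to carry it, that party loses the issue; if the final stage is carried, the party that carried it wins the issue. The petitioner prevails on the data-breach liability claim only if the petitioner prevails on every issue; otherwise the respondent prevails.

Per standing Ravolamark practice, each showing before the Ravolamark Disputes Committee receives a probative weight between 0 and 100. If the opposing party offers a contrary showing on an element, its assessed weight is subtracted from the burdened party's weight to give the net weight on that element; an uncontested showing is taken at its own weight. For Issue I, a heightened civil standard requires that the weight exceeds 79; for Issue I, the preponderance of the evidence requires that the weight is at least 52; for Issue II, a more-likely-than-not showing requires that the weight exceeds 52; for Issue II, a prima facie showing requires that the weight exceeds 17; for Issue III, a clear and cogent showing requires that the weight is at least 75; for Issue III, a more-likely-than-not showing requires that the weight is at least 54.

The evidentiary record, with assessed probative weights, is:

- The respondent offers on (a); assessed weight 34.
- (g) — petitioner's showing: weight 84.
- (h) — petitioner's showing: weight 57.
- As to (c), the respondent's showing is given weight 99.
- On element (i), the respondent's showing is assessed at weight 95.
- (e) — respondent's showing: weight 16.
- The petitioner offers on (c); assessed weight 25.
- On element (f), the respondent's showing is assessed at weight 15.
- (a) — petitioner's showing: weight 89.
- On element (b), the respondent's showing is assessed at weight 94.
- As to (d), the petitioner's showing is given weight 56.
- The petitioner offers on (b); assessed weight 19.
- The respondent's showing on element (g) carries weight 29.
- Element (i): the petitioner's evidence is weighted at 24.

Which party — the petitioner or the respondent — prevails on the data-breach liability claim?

petitioner

— Issue I —
Stage I.1 (petitioner, the preponderance of the evidence, weight is at least 52): (a) net 89−34=55 ≥ 52 — meets.
  Stage I.1 carried; the burden shifts to the respondent.
Stage I.2 (respondent, a heightened civil standard, weight exceeds 79): (b) net 94−19=75 ≤ 79 — fails; (c) net 99−25=74 ≤ 79 — fails.
  The respondent does not carry Stage I.2.
The petitioner prevails on this issue.
— Issue II —
Stage II.1 — burden on petitioner; standard: a more-likely-than-not showing (weight exceeds 52).
    (d): 56 > 52 [met]
  All elements met. The burden passes to the respondent.
Stage II.2 — burden on respondent; standard: a prima facie showing (weight exceeds 17).
    (e): 16 ≤ 17 [not met]
    (f): 15 ≤ 17 [not met]
  The respondent does not carry Stage II.2.
The petitioner prevails on this issue.
— Issue III —
Stage III.1 — burden on petitioner; standard: a more-likely-than-not showing (weight is at least 54).
    (g): 84 − 29 = 55 ≥ 54 [met]
    (h): 57 ≥ 54 [met]
  Stage III.1 is satisfied; the onus moves to the respondent.
Stage III.2 — burden on respondent; standard: a clear and cogent showing (weight is at least 75).
    (i): 95 − 24 = 71 < 75 [not met]
  Not every element is met, so the respondent fails to carry Stage III.2.
The petitioner prevails on this issue.
Per-issue: Issue I → petitioner; Issue II → petitioner; Issue III → petitioner. The petitioner must prevail on every issue; overall, the petitioner prevails.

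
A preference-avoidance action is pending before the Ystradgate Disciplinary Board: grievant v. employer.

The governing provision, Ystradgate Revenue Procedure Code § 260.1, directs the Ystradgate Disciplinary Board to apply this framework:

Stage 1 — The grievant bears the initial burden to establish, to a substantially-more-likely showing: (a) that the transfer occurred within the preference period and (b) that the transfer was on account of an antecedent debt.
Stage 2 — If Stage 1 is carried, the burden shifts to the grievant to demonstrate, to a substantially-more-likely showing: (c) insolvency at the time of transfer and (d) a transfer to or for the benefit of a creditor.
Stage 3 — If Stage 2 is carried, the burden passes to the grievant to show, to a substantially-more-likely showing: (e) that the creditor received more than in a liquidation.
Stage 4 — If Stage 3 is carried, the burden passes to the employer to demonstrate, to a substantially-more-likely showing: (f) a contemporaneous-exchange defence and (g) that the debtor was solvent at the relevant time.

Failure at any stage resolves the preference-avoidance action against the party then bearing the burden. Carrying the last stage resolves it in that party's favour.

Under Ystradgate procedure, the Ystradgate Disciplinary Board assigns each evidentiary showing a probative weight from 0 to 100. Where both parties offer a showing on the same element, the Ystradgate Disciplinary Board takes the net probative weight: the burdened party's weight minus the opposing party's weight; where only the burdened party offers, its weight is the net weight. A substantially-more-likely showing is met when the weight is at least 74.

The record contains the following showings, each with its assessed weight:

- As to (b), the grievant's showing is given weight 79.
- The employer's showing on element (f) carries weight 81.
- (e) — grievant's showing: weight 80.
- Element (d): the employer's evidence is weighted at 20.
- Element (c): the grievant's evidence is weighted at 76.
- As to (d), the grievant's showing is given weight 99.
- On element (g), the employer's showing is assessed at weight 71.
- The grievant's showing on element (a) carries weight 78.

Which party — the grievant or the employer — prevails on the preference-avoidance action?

grievant

Stage 1 — burden on grievant; standard: a substantially-more-likely showing (weight is at least 74).
    (a): 78 ≥ 74 [met]
    (b): 79 ≥ 74 [met]
  All elements met. The grievant retains the burden for Stage 2.
Stage 2 — burden on grievant; standard: a substantially-more-likely showing (weight is at least 74).
    (c): 76 ≥ 74 [met]
    (d): 99 − 20 = 79 ≥ 74 [met]
  All elements met. The grievant retains the burden for Stage 3.
Stage 3 — burden on grievant; standard: a substantially-more-likely showing (weight is at least 74).
    (e): 80 ≥ 74 [met]
  The grievant carries Stage 3; the employer now bears the burden.
Stage 4 — burden on employer; standard: a substantially-more-likely showing (weight is at least 74).
    (f): 81 ≥ 74 [met]
    (g): 71 < 74 [not met]
  Stage 4 not carried; the employer fails its burden.
The analysis ends at Stage 4; the grievant prevails.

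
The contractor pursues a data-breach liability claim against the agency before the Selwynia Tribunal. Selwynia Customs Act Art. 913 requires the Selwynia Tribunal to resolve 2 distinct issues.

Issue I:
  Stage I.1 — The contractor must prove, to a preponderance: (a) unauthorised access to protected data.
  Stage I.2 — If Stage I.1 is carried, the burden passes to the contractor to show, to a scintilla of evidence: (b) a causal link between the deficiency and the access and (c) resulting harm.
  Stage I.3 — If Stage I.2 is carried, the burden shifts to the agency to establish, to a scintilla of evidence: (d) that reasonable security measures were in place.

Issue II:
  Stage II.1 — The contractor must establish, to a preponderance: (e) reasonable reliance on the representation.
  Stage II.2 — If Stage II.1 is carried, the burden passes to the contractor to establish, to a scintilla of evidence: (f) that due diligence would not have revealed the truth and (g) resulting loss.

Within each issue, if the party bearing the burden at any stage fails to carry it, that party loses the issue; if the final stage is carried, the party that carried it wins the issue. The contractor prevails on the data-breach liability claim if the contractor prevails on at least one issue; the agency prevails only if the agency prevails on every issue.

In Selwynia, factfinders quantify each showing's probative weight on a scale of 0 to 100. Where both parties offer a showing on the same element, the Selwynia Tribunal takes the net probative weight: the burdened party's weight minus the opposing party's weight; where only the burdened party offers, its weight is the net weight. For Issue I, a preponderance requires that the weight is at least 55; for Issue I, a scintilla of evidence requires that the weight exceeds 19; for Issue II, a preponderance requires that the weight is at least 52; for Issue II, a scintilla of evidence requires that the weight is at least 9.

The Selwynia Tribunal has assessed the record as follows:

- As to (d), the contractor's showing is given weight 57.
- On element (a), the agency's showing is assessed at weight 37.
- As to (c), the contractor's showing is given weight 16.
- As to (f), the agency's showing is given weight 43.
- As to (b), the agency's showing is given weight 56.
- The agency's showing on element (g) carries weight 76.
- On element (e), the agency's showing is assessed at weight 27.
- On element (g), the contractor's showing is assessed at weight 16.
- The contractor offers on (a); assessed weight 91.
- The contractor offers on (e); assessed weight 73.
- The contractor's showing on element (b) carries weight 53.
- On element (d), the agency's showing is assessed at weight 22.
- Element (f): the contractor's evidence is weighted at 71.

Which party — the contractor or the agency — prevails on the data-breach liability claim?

agency

— Issue I —
Stage I.1 (contractor, a preponderance, weight is at least 55): (a) net 91−37=54 < 55 — fails.
  Stage I.1 not carried; the contractor fails its burden.
The analysis ends at Stage I.1; the agency prevails on this issue.
— Issue II —
Stage II.1 (contractor, a preponderance, weight is at least 52): (e) net 73−27=46 < 52 — fails.
  Not every element is met, so the contractor fails to carry Stage II.1.
The analysis ends at Stage II.1; the agency prevails on this issue.
Per-issue: Issue I → agency; Issue II → agency. The contractor must prevail on at least one issue; overall, the agency prevails.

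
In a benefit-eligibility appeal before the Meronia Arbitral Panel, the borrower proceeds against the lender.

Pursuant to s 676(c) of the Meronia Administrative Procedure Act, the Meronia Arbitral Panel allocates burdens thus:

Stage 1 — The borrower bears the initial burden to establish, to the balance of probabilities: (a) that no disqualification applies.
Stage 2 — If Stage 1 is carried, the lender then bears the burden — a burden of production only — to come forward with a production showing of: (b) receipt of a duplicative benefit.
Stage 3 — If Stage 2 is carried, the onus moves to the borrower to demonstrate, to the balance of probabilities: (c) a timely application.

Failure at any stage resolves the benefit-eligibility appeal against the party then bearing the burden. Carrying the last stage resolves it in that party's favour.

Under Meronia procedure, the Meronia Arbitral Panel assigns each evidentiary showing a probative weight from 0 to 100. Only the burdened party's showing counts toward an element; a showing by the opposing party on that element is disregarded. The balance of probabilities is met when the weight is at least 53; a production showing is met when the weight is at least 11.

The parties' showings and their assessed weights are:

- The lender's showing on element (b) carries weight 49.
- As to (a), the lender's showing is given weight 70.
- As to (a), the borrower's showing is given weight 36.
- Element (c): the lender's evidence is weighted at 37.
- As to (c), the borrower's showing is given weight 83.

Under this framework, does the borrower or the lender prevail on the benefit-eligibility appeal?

At Stage 1 the borrower must meet the balance of probabilities (weight is at least 53): on (a) the weight is 36 (the lender's 70 is given no effect), which does not reach 53, so (a) does not meet the standard.
  Stage 1 not carried; the borrower fails its burden.
The lender prevails.

lender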